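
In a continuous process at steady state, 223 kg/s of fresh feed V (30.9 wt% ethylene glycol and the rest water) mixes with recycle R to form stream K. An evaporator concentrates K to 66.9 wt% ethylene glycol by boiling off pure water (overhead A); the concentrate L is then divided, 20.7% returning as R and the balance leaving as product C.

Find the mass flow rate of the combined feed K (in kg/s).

Overall ethylene glycol balance (none leaves overhead): ethylene glycol in fresh feed = ethylene glycol in product, i.e. 223×0.309 = (1−0.207)·L·0.669.
L = 68.907/(0.669×0.793) = 129.89 kg/s.
Recycle R = 0.207×129.89 = 26.887 kg/s.
Combined feed K = 223 + 26.887 = 249.89 kg/s.

249.9 kg/s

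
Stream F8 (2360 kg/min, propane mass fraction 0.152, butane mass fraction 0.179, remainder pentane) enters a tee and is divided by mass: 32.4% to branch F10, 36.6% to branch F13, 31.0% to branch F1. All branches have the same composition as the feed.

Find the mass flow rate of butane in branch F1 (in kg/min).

Branch F1 total = 0.310×2360 = 731.6 kg/min.
butane in F1 = 0.179×731.6 = 130.96 kg/min.

131 kg/min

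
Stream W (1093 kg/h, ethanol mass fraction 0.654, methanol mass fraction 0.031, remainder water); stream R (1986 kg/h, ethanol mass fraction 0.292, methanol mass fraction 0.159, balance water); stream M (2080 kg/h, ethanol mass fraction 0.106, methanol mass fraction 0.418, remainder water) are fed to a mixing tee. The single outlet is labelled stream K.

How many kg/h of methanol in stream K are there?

methanol out = methanol in = 1093×0.031 + 1986×0.159 + 2080×0.418 = 1219.1 kg/h.

1219 kg/h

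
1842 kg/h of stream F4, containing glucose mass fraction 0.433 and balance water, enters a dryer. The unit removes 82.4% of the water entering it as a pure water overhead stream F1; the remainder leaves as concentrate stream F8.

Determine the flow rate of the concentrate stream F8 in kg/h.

981.4 kg/h

water entering = 1842×0.567 = 1044.4 kg/h; overhead removed = 0.824×1044.4 = 860.6 kg/h.
Concentrate = 1842 − 860.6 = 981.4 kg/h.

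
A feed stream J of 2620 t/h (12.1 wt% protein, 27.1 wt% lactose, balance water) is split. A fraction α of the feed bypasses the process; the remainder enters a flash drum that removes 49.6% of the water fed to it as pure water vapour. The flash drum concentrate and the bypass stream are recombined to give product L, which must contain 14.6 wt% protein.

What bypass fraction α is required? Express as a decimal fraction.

All 2620×0.121 = 317.02 t/h of protein reaches L, so L = 317.02/0.146 = 2171.4 t/h and vapour = 448.63 t/h.
The evaporator receives (1−α)·2620 of feed at 0.608 water and removes 0.496 of that water:
0.496×0.608×(1−α)×2620 = 448.63
(1−α) = 448.63/790.11 = 0.5678;  α = 0.4322.

0.432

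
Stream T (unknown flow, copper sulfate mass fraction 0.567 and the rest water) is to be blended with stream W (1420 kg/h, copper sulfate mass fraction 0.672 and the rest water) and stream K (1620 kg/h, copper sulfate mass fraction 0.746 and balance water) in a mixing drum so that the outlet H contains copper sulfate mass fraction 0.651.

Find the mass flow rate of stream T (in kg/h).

2187 kg/h

Let T be the unknown flow. Total out = 3040 + T.
copper sulfate balance: 2162.8 + 0.567·T = 0.651·(3040 + T)
(0.567 − 0.651)·T = 0.651×3040 − 2162.8 = -183.72
T = -183.72 / -0.084 = 2187.1 kg/h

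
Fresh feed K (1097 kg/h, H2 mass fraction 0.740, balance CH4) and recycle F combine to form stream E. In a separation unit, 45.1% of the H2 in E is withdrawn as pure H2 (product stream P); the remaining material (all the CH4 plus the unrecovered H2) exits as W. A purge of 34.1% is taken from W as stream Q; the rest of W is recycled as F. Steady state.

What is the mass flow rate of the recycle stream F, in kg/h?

1011 kg/h

CH4 enters only via K and leaves only via the purge: 1097×0.260 = 0.341×(CH4 in W), and the separation unit passes all CH4, so CH4 in E = CH4 in W = 836.42 kg/h.
H2 in E: m_A = 1097×0.740 + (1−0.341)·(1−0.451)·m_A, so m_A = 811.78/0.6382 = 1272 kg/h.
W = (1−0.451)×1272 + 836.42 = 1534.7 kg/h.
Recycle F = (1−0.341)×1534.7 = 1011.4 kg/h.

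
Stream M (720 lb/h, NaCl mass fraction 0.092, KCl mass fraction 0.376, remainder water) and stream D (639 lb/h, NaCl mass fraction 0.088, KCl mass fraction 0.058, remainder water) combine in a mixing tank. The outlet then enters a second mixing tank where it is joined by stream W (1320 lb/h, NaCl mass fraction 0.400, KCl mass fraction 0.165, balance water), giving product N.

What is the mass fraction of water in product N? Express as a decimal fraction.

Overall, product flow = 2679 lb/h.
water in = 720×0.532 + 639×0.854 + 1320×0.435 = 1502.9 lb/h.
water fraction in N = 0.561.

0.561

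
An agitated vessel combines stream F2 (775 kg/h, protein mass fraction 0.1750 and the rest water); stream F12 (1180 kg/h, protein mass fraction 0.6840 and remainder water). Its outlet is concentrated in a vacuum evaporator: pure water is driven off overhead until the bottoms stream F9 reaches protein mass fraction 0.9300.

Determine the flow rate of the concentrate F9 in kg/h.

1014 kg/h

protein entering = 775×0.175 + 1180×0.684 = 942.75 kg/h.
All protein reports to F9, so F9 = 942.75/0.930 = 1013.7 kg/h.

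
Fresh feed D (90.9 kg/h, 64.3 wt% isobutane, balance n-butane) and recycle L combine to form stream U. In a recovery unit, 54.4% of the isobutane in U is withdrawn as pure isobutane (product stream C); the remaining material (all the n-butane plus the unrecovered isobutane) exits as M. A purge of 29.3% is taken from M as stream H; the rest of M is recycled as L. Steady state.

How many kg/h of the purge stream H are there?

n-butane enters only via D and leaves only via the purge: 90.9×0.357 = 0.293×(n-butane in M), and the recovery unit passes all n-butane, so n-butane in U = n-butane in M = 110.76 kg/h.
isobutane in U: m_A = 90.9×0.643 + (1−0.293)·(1−0.544)·m_A, so m_A = 58.449/0.6776 = 86.257 kg/h.
M = (1−0.544)×86.257 + 110.76 = 150.09 kg/h.
Purge H = 0.293×150.09 = 43.976 kg/h.

43.98 kg/h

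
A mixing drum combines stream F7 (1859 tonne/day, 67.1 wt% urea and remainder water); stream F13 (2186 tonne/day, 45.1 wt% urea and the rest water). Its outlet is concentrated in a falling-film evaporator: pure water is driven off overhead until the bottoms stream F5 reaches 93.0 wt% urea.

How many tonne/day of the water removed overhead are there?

urea entering = 1859×0.671 + 2186×0.451 = 2233.3 tonne/day.
All urea reports to F5, so F5 = 2233.3/0.930 = 2401.4 tonne/day.
Total feed = 4045 tonne/day; overhead = 4045 − 2401.4 = 1643.6 tonne/day.

1644 tonne/day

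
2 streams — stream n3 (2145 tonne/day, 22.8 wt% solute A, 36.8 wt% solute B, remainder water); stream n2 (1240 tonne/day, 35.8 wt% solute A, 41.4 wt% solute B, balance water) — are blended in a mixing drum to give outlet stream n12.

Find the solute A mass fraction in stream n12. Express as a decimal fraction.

0.2756

Total flow out = 2145 + 1240 = 3385 tonne/day.
solute A in = 2145×0.228 + 1240×0.358 = 932.98 tonne/day.
solute A mass fraction in n12 = 932.98/3385 = 0.2756.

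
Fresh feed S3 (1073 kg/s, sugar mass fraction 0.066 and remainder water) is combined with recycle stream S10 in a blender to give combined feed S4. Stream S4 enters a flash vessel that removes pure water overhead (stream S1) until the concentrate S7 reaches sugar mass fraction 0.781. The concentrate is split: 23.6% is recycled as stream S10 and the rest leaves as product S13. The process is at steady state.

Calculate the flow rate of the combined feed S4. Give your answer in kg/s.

1101 kg/s

Overall sugar balance (none leaves overhead): sugar in fresh feed = sugar in product, i.e. 1073×0.066 = (1−0.236)·S7·0.781.
S7 = 70.818/(0.781×0.764) = 118.69 kg/s.
Recycle S10 = 0.236×118.69 = 28.01 kg/s.
Combined feed S4 = 1073 + 28.01 = 1101 kg/s.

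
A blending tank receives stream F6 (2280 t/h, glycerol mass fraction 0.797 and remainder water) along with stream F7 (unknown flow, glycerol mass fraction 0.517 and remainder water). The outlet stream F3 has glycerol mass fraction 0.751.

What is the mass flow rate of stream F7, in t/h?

Let F7 be the unknown flow. Total out = 2280 + F7.
glycerol balance: 1817.2 + 0.517·F7 = 0.751·(2280 + F7)
(0.517 − 0.751)·F7 = 0.751×2280 − 1817.2 = -104.88
F7 = -104.88 / -0.234 = 448.21 t/h

448.2 t/h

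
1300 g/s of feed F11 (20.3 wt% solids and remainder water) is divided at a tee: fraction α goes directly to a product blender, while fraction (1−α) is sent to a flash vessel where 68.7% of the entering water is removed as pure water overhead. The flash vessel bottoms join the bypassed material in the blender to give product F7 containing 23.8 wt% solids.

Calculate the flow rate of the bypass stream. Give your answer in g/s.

All 1300×0.203 = 263.9 g/s of solids reaches F7, so F7 = 263.9/0.238 = 1108.8 g/s and vapour = 191.18 g/s.
The evaporator receives (1−α)·1300 of feed at 0.797 water and removes 0.687 of that water:
0.687×0.797×(1−α)×1300 = 191.18
(1−α) = 191.18/711.8 = 0.2686;  α = 0.7314.
Bypass flow = 0.7314×1300 = 950.84 g/s.

950.8 g/s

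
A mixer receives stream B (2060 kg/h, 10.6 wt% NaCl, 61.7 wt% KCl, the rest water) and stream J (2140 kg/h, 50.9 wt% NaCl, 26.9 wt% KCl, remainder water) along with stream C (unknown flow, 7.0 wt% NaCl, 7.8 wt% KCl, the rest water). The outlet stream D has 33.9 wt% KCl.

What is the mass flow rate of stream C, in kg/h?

1620 kg/h

Let C be the unknown flow. Total out = 4200 + C.
KCl balance: 1846.7 + 0.078·C = 0.339·(4200 + C)
(0.078 − 0.339)·C = 0.339×4200 − 1846.7 = -422.88
C = -422.88 / -0.261 = 1620.2 kg/h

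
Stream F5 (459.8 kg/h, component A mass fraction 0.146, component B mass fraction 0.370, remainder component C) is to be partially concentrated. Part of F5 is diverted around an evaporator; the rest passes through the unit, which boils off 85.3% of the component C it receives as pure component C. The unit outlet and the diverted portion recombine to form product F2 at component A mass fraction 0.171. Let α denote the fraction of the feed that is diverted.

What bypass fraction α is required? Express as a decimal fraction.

All 459.8×0.146 = 67.131 kg/h of component A reaches F2, so F2 = 67.131/0.171 = 392.58 kg/h and vapour = 67.222 kg/h.
The evaporator receives (1−α)·459.8 of feed at 0.484 component C and removes 0.853 of that component C:
0.853×0.484×(1−α)×459.8 = 67.222
(1−α) = 67.222/189.83 = 0.3541;  α = 0.6459.

0.646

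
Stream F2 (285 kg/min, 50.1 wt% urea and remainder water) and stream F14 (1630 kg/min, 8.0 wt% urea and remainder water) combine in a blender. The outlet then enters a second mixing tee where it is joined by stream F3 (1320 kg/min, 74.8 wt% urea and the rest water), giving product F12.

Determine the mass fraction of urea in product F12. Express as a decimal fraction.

0.390

Overall, product flow = 3235 kg/min.
urea in = 285×0.501 + 1630×0.080 + 1320×0.748 = 1260.5 kg/min.
urea fraction in F12 = 0.390.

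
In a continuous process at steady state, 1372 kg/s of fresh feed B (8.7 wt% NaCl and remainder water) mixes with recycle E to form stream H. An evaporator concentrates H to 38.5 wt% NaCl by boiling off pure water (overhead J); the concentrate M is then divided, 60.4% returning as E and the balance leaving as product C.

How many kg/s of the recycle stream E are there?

472.9 kg/s

Overall NaCl balance (none leaves overhead): NaCl in fresh feed = NaCl in product, i.e. 1372×0.087 = (1−0.604)·M·0.385.
M = 119.36/(0.385×0.396) = 782.92 kg/s.
Recycle E = 0.604×782.92 = 472.88 kg/s.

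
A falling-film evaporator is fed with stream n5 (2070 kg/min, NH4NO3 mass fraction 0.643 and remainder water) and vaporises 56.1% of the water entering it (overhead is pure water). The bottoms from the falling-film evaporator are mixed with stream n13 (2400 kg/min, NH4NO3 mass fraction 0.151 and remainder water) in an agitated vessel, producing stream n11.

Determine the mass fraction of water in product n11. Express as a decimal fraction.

0.582

Vapour removed = 0.561×0.357×2070 = 414.57 kg/min; concentrate = 1655.4 kg/min.
water reaching the mixer = 324.42 (from concentrate) + 2400×0.849 = 2362 kg/min.
Product flow = 1655.4 + 2400 = 4055.4 kg/min; water fraction = 0.582.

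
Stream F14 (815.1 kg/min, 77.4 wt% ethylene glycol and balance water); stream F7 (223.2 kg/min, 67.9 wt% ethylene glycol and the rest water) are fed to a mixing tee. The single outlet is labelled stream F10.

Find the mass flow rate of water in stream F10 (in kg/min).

water out = water in = 815.1×0.226 + 223.2×0.321 = 255.86 kg/min.

255.9 kg/min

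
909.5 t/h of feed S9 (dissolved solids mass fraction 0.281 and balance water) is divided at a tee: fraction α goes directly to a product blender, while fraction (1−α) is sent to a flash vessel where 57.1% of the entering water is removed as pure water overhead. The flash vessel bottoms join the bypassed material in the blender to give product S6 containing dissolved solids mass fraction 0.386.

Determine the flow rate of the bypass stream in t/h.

306.9 t/h

All 909.5×0.281 = 255.57 t/h of dissolved solids reaches S6, so S6 = 255.57/0.386 = 662.1 t/h and vapour = 247.4 t/h.
The evaporator receives (1−α)·909.5 of feed at 0.719 water and removes 0.571 of that water:
0.571×0.719×(1−α)×909.5 = 247.4
(1−α) = 247.4/373.39 = 0.6626;  α = 0.3374.
Bypass flow = 0.3374×909.5 = 306.89 t/h.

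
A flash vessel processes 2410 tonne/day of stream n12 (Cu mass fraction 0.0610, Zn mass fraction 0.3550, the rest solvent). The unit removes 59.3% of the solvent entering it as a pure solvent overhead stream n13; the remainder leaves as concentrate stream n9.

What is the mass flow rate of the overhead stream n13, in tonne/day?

solvent entering = 2410×0.584 = 1407.4 tonne/day; overhead removed = 0.593×1407.4 = 834.61 tonne/day.

834.6 tonne/day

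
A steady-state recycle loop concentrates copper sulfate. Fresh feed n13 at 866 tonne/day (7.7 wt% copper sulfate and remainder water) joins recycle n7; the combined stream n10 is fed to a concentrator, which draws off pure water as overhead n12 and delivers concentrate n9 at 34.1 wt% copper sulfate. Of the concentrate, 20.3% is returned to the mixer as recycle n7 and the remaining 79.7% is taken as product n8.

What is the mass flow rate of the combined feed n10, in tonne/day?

Overall copper sulfate balance (none leaves overhead): copper sulfate in fresh feed = copper sulfate in product, i.e. 866×0.077 = (1−0.203)·n9·0.341.
n9 = 66.682/(0.341×0.797) = 245.36 tonne/day.
Recycle n7 = 0.203×245.36 = 49.807 tonne/day.
Combined feed n10 = 866 + 49.807 = 915.81 tonne/day.

915.8 tonne/day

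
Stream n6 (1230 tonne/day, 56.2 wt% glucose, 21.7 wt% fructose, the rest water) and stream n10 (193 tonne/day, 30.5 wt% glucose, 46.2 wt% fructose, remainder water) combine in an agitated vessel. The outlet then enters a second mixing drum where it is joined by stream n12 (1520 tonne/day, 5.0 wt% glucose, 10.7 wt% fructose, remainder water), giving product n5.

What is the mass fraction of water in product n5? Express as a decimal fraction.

0.543

Overall, product flow = 2943 tonne/day.
water in = 1230×0.221 + 193×0.233 + 1520×0.843 = 1598.2 tonne/day.
water fraction in n5 = 0.543.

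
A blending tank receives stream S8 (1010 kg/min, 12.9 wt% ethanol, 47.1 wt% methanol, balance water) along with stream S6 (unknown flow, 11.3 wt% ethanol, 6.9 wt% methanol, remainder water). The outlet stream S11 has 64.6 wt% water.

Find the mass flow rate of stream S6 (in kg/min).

1445 kg/min

Let S6 be the unknown flow. Total out = 1010 + S6.
water balance: 404 + 0.818·S6 = 0.646·(1010 + S6)
(0.818 − 0.646)·S6 = 0.646×1010 − 404 = 248.46
S6 = 248.46 / 0.172 = 1444.5 kg/min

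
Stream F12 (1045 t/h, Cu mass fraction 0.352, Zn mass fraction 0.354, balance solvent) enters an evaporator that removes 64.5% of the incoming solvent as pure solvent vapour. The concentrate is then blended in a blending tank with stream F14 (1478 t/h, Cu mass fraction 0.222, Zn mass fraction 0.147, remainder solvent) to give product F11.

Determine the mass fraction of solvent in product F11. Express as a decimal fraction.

Vapour removed = 0.645×0.294×1045 = 198.16 t/h; concentrate = 846.84 t/h.
solvent reaching the mixer = 109.07 (from concentrate) + 1478×0.631 = 1041.7 t/h.
Product flow = 846.84 + 1478 = 2324.8 t/h; solvent fraction = 0.448.

0.448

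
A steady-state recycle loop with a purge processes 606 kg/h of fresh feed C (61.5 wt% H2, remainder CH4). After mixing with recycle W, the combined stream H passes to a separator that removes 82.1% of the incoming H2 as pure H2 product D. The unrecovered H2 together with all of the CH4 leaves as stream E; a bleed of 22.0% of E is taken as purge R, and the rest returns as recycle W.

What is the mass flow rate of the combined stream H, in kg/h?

1494 kg/h

CH4 enters only via C and leaves only via the purge: 606×0.385 = 0.220×(CH4 in E), and the separator passes all CH4, so CH4 in H = CH4 in E = 1060.5 kg/h.
H2 in H: m_A = 606×0.615 + (1−0.220)·(1−0.821)·m_A, so m_A = 372.69/0.8604 = 433.17 kg/h.
H = 433.17 + 1060.5 = 1493.7 kg/h.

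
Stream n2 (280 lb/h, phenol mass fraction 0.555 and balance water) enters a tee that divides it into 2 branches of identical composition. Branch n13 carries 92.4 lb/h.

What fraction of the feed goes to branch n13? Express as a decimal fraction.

Fraction to n13 = 92.4/280 = 0.3300.

0.330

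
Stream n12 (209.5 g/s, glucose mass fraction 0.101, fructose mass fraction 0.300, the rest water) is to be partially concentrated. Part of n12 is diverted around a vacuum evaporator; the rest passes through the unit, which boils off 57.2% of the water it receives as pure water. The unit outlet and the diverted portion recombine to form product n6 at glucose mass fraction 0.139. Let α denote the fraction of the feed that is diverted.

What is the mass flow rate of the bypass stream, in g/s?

All 209.5×0.101 = 21.16 g/s of glucose reaches n6, so n6 = 21.16/0.139 = 152.23 g/s and vapour = 57.273 g/s.
The evaporator receives (1−α)·209.5 of feed at 0.599 water and removes 0.572 of that water:
0.572×0.599×(1−α)×209.5 = 57.273
(1−α) = 57.273/71.781 = 0.7979;  α = 0.2021.
Bypass flow = 0.2021×209.5 = 42.341 g/s.

42.34 g/s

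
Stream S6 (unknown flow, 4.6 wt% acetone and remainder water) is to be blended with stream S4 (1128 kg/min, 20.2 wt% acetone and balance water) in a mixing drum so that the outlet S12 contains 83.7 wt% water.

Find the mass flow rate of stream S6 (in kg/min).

Let S6 be the unknown flow. Total out = 1128 + S6.
water balance: 900.14 + 0.954·S6 = 0.837·(1128 + S6)
(0.954 − 0.837)·S6 = 0.837×1128 − 900.14 = 43.992
S6 = 43.992 / 0.117 = 376 kg/min

376 kg/min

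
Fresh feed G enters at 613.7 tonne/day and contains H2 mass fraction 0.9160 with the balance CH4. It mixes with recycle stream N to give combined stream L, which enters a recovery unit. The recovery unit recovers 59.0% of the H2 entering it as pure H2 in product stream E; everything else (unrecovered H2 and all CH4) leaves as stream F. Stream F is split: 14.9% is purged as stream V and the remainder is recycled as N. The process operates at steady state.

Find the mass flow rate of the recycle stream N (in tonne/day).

595.7 tonne/day

CH4 enters only via G and leaves only via the purge: 613.7×0.084 = 0.149×(CH4 in F), and the recovery unit passes all CH4, so CH4 in L = CH4 in F = 345.98 tonne/day.
H2 in L: m_A = 613.7×0.916 + (1−0.149)·(1−0.590)·m_A, so m_A = 562.15/0.6511 = 863.4 tonne/day.
F = (1−0.590)×863.4 + 345.98 = 699.97 tonne/day.
Recycle N = (1−0.149)×699.97 = 595.68 tonne/day.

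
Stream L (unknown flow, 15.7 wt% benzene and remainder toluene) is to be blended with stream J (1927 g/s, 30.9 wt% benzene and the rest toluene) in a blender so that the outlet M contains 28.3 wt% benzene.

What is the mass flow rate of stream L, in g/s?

397.6 g/s

Let L be the unknown flow. Total out = 1927 + L.
benzene balance: 595.44 + 0.157·L = 0.283·(1927 + L)
(0.157 − 0.283)·L = 0.283×1927 − 595.44 = -50.102
L = -50.102 / -0.126 = 397.63 g/s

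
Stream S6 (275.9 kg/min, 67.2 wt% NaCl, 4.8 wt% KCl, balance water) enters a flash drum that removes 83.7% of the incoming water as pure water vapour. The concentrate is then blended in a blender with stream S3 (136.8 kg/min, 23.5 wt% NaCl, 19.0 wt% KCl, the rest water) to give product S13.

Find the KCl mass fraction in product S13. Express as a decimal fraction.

0.1127

Vapour removed = 0.837×0.280×275.9 = 64.66 kg/min; concentrate = 211.24 kg/min.
KCl reaching the mixer = 13.243 (from concentrate) + 136.8×0.190 = 39.235 kg/min.
Product flow = 211.24 + 136.8 = 348.04 kg/min; KCl fraction = 0.1127.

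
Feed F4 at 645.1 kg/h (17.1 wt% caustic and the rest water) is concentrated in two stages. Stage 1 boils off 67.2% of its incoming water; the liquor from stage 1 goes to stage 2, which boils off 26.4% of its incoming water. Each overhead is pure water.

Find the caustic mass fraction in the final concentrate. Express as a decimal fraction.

0.4608

water in feed = 645.1×0.829 = 534.79 kg/h.
After stage 1: water left = (1−0.672)×534.79 = 175.41; stream total = 285.72 kg/h.
After stage 2: water left = (1−0.264)×175.41 = 129.1; final concentrate = 239.41 kg/h.
caustic fraction = 110.31/239.41 = 0.4608.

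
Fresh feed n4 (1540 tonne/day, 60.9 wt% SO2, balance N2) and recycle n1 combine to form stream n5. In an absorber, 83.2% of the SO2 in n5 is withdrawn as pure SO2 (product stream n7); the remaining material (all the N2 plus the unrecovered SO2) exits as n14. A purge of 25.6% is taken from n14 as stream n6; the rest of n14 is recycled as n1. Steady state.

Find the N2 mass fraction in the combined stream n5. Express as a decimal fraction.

0.687

N2 enters only via n4 and leaves only via the purge: 1540×0.391 = 0.256×(N2 in n14), and the absorber passes all N2, so N2 in n5 = N2 in n14 = 2352.1 tonne/day.
SO2 in n5: m_A = 1540×0.609 + (1−0.256)·(1−0.832)·m_A, so m_A = 937.86/0.8750 = 1071.8 tonne/day.
n5 = 1071.8 + 2352.1 = 3423.9 tonne/day.
N2 fraction in n5 = 2352.1/3423.9 = 0.687.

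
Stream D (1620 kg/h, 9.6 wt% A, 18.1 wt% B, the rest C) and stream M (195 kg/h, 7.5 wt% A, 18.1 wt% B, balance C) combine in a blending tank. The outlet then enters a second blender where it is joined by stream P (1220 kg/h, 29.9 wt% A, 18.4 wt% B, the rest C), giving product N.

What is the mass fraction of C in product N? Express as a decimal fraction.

Overall, product flow = 3035 kg/h.
C in = 1620×0.723 + 195×0.744 + 1220×0.517 = 1947.1 kg/h.
C fraction in N = 0.642.

0.642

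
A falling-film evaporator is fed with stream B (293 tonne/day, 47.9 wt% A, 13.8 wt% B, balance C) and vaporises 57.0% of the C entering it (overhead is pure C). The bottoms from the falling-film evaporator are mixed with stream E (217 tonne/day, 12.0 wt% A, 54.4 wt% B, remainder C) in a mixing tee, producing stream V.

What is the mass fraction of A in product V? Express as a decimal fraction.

Vapour removed = 0.570×0.383×293 = 63.965 tonne/day; concentrate = 229.04 tonne/day.
A reaching the mixer = 140.35 (from concentrate) + 217×0.120 = 166.39 tonne/day.
Product flow = 229.04 + 217 = 446.04 tonne/day; A fraction = 0.373.

0.373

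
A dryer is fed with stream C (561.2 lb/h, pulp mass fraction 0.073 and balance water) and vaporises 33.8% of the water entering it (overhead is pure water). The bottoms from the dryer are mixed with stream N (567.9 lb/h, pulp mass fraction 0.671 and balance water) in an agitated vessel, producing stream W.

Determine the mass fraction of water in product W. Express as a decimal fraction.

Vapour removed = 0.338×0.927×561.2 = 175.84 lb/h; concentrate = 385.36 lb/h.
water reaching the mixer = 344.39 (from concentrate) + 567.9×0.329 = 531.23 lb/h.
Product flow = 385.36 + 567.9 = 953.26 lb/h; water fraction = 0.557.

0.557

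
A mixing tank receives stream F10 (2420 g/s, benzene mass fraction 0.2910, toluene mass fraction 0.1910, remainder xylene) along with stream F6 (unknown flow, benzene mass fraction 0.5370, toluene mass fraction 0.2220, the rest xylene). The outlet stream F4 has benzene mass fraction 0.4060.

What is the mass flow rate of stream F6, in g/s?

2124 g/s

Let F6 be the unknown flow. Total out = 2420 + F6.
benzene balance: 704.22 + 0.537·F6 = 0.406·(2420 + F6)
(0.537 − 0.406)·F6 = 0.406×2420 − 704.22 = 278.3
F6 = 278.3 / 0.131 = 2124.4 g/s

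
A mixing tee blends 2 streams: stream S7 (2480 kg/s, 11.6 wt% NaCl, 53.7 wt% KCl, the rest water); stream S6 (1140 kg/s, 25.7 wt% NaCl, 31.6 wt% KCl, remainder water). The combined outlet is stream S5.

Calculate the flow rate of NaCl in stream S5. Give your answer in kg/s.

580.7 kg/s

NaCl out = NaCl in = 2480×0.116 + 1140×0.257 = 580.66 kg/s.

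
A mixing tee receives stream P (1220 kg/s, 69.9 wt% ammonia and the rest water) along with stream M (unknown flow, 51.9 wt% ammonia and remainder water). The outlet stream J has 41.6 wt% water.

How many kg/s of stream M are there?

2158 kg/s

Let M be the unknown flow. Total out = 1220 + M.
water balance: 367.22 + 0.481·M = 0.416·(1220 + M)
(0.481 − 0.416)·M = 0.416×1220 − 367.22 = 140.3
M = 140.3 / 0.065 = 2158.5 kg/s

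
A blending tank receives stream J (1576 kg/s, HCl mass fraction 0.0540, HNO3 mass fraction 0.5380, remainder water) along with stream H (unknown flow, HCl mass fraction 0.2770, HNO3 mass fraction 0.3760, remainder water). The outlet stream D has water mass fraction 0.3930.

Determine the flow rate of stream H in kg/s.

Let H be the unknown flow. Total out = 1576 + H.
water balance: 643.01 + 0.347·H = 0.393·(1576 + H)
(0.347 − 0.393)·H = 0.393×1576 − 643.01 = -23.64
H = -23.64 / -0.046 = 513.91 kg/s

513.9 kg/s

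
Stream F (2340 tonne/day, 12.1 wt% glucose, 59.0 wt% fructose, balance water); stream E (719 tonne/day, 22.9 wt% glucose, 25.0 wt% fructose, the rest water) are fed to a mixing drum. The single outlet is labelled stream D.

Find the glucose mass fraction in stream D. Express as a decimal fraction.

0.1464

Total flow out = 2340 + 719 = 3059 tonne/day.
glucose in = 2340×0.121 + 719×0.229 = 447.79 tonne/day.
glucose mass fraction in D = 447.79/3059 = 0.1464.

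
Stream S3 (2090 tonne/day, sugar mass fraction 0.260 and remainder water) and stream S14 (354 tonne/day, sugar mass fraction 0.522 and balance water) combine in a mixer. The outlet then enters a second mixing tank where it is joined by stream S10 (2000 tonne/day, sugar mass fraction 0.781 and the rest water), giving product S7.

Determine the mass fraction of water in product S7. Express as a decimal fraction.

Overall, product flow = 4444 tonne/day.
water in = 2090×0.740 + 354×0.478 + 2000×0.219 = 2153.8 tonne/day.
water fraction in S7 = 0.485.

0.485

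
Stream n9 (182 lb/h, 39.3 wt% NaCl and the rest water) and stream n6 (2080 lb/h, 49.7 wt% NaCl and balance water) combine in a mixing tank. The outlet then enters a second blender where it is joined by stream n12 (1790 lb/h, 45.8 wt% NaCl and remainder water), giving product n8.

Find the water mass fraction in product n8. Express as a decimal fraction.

0.525

Overall, product flow = 4052 lb/h.
water in = 182×0.607 + 2080×0.503 + 1790×0.542 = 2126.9 lb/h.
water fraction in n8 = 0.525.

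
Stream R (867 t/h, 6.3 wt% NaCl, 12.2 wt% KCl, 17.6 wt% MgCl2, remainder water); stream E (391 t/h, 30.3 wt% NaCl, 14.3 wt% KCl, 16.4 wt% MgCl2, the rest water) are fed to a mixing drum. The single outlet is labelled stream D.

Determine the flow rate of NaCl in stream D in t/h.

173.1 t/h

NaCl out = NaCl in = 867×0.063 + 391×0.303 = 173.09 t/h.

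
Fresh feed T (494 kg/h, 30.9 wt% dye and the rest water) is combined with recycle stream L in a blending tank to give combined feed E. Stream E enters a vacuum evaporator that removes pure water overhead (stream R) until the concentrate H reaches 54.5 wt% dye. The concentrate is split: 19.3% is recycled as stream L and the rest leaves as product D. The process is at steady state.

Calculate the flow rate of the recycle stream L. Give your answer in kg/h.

66.98 kg/h

Overall dye balance (none leaves overhead): dye in fresh feed = dye in product, i.e. 494×0.309 = (1−0.193)·H·0.545.
H = 152.65/(0.545×0.807) = 347.07 kg/h.
Recycle L = 0.193×347.07 = 66.984 kg/h.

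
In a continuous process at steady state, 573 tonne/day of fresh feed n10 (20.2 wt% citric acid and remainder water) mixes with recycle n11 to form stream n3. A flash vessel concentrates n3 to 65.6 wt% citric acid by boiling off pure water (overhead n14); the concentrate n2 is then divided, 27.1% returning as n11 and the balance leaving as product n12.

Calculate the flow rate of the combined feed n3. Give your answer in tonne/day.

638.6 tonne/day

Overall citric acid balance (none leaves overhead): citric acid in fresh feed = citric acid in product, i.e. 573×0.202 = (1−0.271)·n2·0.656.
n2 = 115.75/(0.656×0.729) = 242.03 tonne/day.
Recycle n11 = 0.271×242.03 = 65.591 tonne/day.
Combined feed n3 = 573 + 65.591 = 638.59 tonne/day.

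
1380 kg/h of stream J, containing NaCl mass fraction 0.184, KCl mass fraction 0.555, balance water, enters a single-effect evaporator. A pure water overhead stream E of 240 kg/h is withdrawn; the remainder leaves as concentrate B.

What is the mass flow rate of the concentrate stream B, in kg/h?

Concentrate = 1380 − 240 = 1140 kg/h.

1140 kg/h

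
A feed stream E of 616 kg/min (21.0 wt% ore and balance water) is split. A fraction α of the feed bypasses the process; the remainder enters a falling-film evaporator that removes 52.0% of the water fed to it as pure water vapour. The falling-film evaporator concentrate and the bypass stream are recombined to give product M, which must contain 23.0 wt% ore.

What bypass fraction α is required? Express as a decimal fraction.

All 616×0.210 = 129.36 kg/min of ore reaches M, so M = 129.36/0.230 = 562.43 kg/min and vapour = 53.565 kg/min.
The evaporator receives (1−α)·616 of feed at 0.790 water and removes 0.520 of that water:
0.520×0.790×(1−α)×616 = 53.565
(1−α) = 53.565/253.05 = 0.2117;  α = 0.7883.

0.788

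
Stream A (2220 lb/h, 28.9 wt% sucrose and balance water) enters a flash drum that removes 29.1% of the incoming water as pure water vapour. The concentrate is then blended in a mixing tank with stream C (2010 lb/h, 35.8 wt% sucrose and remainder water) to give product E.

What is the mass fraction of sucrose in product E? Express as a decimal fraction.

Vapour removed = 0.291×0.711×2220 = 459.32 lb/h; concentrate = 1760.7 lb/h.
sucrose reaching the mixer = 641.58 (from concentrate) + 2010×0.358 = 1361.2 lb/h.
Product flow = 1760.7 + 2010 = 3770.7 lb/h; sucrose fraction = 0.361.

0.361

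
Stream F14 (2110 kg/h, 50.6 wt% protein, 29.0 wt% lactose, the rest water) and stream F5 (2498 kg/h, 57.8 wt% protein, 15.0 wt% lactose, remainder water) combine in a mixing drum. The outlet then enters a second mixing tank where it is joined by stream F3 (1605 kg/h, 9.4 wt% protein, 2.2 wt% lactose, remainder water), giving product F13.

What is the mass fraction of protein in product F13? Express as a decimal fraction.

Overall, product flow = 6213 kg/h.
protein in = 2110×0.506 + 2498×0.578 + 1605×0.094 = 2662.4 kg/h.
protein fraction in F13 = 0.4285.

0.4285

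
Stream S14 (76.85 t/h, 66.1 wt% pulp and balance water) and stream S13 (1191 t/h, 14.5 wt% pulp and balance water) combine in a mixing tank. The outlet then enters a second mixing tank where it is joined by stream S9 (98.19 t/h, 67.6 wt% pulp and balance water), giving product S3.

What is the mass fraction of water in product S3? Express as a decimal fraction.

Overall, product flow = 1366 t/h.
water in = 76.85×0.339 + 1191×0.855 + 98.19×0.324 = 1076.2 t/h.
water fraction in S3 = 0.7878.

0.7878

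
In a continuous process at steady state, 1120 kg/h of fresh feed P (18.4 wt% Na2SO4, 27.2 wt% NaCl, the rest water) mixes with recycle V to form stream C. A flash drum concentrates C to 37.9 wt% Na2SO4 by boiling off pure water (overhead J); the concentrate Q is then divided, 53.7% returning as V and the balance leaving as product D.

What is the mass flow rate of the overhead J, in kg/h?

Overall Na2SO4 balance (none leaves overhead): Na2SO4 in fresh feed = Na2SO4 in product, i.e. 1120×0.184 = (1−0.537)·Q·0.379.
Q = 206.08/(0.379×0.463) = 1174.4 kg/h.
Recycle V = 0.537×1174.4 = 630.65 kg/h.
Combined feed C = 1120 + 630.65 = 1750.7 kg/h.
Overhead J = C − Q = 1750.7 − 1174.4 = 576.25 kg/h.

576.3 kg/h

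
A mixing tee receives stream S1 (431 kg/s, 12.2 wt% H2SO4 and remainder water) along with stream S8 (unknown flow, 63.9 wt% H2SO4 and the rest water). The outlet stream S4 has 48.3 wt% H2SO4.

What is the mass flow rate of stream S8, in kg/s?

997.4 kg/s

Let S8 be the unknown flow. Total out = 431 + S8.
H2SO4 balance: 52.582 + 0.639·S8 = 0.483·(431 + S8)
(0.639 − 0.483)·S8 = 0.483×431 − 52.582 = 155.59
S8 = 155.59 / 0.156 = 997.38 kg/s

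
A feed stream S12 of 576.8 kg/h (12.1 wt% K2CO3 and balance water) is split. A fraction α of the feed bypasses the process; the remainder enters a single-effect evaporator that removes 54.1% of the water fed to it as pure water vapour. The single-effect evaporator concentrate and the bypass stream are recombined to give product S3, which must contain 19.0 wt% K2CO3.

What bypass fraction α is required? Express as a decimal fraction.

All 576.8×0.121 = 69.793 kg/h of K2CO3 reaches S3, so S3 = 69.793/0.190 = 367.33 kg/h and vapour = 209.47 kg/h.
The evaporator receives (1−α)·576.8 of feed at 0.879 water and removes 0.541 of that water:
0.541×0.879×(1−α)×576.8 = 209.47
(1−α) = 209.47/274.29 = 0.7637;  α = 0.2363.

0.236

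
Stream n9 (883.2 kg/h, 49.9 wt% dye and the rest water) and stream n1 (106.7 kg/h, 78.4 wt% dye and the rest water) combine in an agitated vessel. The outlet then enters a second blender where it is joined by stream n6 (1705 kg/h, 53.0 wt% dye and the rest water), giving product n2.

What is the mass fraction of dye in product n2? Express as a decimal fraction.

0.530

Overall, product flow = 2694.9 kg/h.
dye in = 883.2×0.499 + 106.7×0.784 + 1705×0.530 = 1428 kg/h.
dye fraction in n2 = 0.530.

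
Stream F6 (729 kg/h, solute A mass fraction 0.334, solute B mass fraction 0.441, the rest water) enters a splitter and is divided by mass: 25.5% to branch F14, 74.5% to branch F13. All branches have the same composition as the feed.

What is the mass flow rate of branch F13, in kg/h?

543.1 kg/h

Branch F13 flow = 0.745×729 = 543.11 kg/h.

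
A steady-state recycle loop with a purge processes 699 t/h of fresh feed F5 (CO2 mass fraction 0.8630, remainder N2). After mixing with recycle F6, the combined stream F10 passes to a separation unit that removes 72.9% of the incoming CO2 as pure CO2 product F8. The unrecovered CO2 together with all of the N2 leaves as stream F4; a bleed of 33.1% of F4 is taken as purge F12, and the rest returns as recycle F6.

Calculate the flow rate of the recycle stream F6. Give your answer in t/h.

N2 enters only via F5 and leaves only via the purge: 699×0.137 = 0.331×(N2 in F4), and the separation unit passes all N2, so N2 in F10 = N2 in F4 = 289.31 t/h.
CO2 in F10: m_A = 699×0.863 + (1−0.331)·(1−0.729)·m_A, so m_A = 603.24/0.8187 = 736.82 t/h.
F4 = (1−0.729)×736.82 + 289.31 = 488.99 t/h.
Recycle F6 = (1−0.331)×488.99 = 327.14 t/h.

327.1 t/h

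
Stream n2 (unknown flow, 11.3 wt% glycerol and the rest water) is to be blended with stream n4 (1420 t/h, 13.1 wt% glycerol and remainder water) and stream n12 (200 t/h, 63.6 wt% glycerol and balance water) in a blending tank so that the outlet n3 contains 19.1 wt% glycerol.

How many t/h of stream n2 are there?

Let n2 be the unknown flow. Total out = 1620 + n2.
glycerol balance: 313.22 + 0.113·n2 = 0.191·(1620 + n2)
(0.113 − 0.191)·n2 = 0.191×1620 − 313.22 = -3.8
n2 = -3.8 / -0.078 = 48.718 t/h

48.72 t/h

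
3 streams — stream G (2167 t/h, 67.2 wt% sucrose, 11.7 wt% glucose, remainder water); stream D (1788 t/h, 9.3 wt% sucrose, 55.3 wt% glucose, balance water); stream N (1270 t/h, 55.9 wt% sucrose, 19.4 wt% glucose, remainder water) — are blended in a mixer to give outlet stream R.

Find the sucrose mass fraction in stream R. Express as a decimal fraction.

0.446

Total flow out = 2167 + 1788 + 1270 = 5225 t/h.
sucrose in = 2167×0.672 + 1788×0.093 + 1270×0.559 = 2332.4 t/h.
sucrose mass fraction in R = 2332.4/5225 = 0.446.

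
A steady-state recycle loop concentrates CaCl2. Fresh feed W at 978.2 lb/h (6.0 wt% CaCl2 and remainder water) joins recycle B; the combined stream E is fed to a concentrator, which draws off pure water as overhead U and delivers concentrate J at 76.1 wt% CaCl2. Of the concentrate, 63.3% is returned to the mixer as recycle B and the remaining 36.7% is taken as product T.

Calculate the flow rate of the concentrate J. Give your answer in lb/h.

Overall CaCl2 balance (none leaves overhead): CaCl2 in fresh feed = CaCl2 in product, i.e. 978.2×0.060 = (1−0.633)·J·0.761.
J = 58.692/(0.761×0.367) = 210.15 lb/h.

210.1 lb/h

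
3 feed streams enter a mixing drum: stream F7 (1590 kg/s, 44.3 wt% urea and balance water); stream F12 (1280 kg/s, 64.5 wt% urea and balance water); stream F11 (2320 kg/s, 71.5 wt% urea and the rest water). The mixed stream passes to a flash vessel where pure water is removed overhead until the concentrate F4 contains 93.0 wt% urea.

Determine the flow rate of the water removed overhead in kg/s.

1761 kg/s

urea entering = 1590×0.443 + 1280×0.645 + 2320×0.715 = 3188.8 kg/s.
All urea reports to F4, so F4 = 3188.8/0.930 = 3428.8 kg/s.
Total feed = 5190 kg/s; overhead = 5190 − 3428.8 = 1761.2 kg/s.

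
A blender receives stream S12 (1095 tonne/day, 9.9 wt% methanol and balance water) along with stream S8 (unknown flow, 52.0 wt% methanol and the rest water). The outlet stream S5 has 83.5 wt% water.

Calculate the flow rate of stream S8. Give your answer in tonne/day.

203.6 tonne/day

Let S8 be the unknown flow. Total out = 1095 + S8.
water balance: 986.6 + 0.480·S8 = 0.835·(1095 + S8)
(0.480 − 0.835)·S8 = 0.835×1095 − 986.6 = -72.27
S8 = -72.27 / -0.355 = 203.58 tonne/day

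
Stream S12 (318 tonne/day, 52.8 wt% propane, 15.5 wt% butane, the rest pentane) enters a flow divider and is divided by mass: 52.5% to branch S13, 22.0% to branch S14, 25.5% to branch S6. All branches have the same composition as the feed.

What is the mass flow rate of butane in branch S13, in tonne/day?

25.88 tonne/day

Branch S13 total = 0.525×318 = 166.95 tonne/day.
butane in S13 = 0.155×166.95 = 25.877 tonne/day.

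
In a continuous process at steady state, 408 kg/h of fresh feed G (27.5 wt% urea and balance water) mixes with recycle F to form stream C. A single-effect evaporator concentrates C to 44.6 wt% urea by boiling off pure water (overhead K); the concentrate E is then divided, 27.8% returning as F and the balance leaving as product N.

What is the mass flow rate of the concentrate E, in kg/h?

348.4 kg/h

Overall urea balance (none leaves overhead): urea in fresh feed = urea in product, i.e. 408×0.275 = (1−0.278)·E·0.446.
E = 112.2/(0.446×0.722) = 348.43 kg/h.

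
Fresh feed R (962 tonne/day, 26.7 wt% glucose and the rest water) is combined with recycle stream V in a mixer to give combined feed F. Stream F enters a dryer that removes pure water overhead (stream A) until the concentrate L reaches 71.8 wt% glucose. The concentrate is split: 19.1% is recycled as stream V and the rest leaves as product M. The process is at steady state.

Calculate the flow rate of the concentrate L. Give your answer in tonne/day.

442.2 tonne/day

Overall glucose balance (none leaves overhead): glucose in fresh feed = glucose in product, i.e. 962×0.267 = (1−0.191)·L·0.718.
L = 256.85/(0.718×0.809) = 442.19 tonne/day.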